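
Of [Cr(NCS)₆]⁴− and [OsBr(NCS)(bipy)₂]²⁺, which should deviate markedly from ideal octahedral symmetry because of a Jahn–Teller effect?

[Cr(NCS)₆]⁴−

[Cr(NCS)₆]⁴−: Each isothiocyanate is −1; balancing the −4 overall charge requires Cr(II). Cr sits in group 6, so the d-electron count is 6 − 2 = 4. Isothiocyanate is a weak-field ligand for a first-row metal, so the complex is high-spin. The t₂g³e_g¹ (high-spin) configuration has an unevenly filled e_g set; the Jahn–Teller theorem predicts a tetragonal distortion (typically axial elongation) to lift the degeneracy.
[OsBr(NCS)(bipy)₂]²⁺: Each bromide is −1; each isothiocyanate is −1; 2,2′-bipyridine is neutral; balancing the +2 overall charge requires Os(IV). Os sits in group 8, so the d-electron count is 8 − 4 = 4. A 5d ion has a large Δₒ and is invariably low-spin. The d⁴ configuration leaves the e_g set evenly filled (or empty) — no strong Jahn–Teller driving force.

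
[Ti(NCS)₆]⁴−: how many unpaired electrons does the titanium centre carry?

Each isothiocyanate is −1; balancing the −4 overall charge requires Ti(II).
Titanium is a group-4 element; Ti(II) is therefore d².
In an octahedral field the d² configuration is t₂g²e_g⁰ (only one arrangement possible), giving 2 unpaired electrons.

2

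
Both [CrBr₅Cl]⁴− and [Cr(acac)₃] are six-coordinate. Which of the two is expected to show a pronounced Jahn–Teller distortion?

[CrBr₅Cl]⁴−

[CrBr₅Cl]⁴−: Ligand charges: each bromide is −1; each chloride is −1. With an overall charge of −4 the chromium centre must be in the +2 oxidation state. Chromium is a group-6 element; Cr(II) is therefore d⁴. Bromide and chloride are weak-field ligands for a first-row metal, so the complex is high-spin. The t₂g³e_g¹ (high-spin) configuration has an unevenly filled e_g set; the Jahn–Teller theorem predicts a tetragonal distortion (typically axial elongation) to lift the degeneracy.
[Cr(acac)₃]: Summing ligand charges against the 0 overall charge gives an oxidation state of +3 for chromium. Chromium is a group-6 element; Cr(III) is therefore d³. The d³ configuration leaves the e_g set evenly filled (or empty) — no strong Jahn–Teller driving force.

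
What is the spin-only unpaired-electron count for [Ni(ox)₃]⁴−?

2 unpaired electrons

Summing ligand charges against the −4 overall charge gives an oxidation state of +2 for nickel.
Group 10 minus oxidation state 2 gives a d⁸ configuration.
Counting donor atoms: 3×oxalate (bidentate) → 6 donors. Coordination number = 6.
In an octahedral field the d⁸ configuration is t₂g⁶e_g² (only one arrangement possible), giving 2 unpaired electrons.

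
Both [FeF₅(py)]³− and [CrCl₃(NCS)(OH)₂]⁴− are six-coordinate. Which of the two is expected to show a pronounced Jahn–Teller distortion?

[FeF₅(py)]³−: Each fluoride is −1; pyridine is neutral; balancing the −3 overall charge requires Fe(II). Fe sits in group 8, so the d-electron count is 8 − 2 = 6. Fluoride is a weak-field ligand for a first-row metal, so the complex is high-spin. The d⁶ configuration leaves the e_g set evenly filled (or empty) — no strong Jahn–Teller driving force.
[CrCl₃(NCS)(OH)₂]⁴−: Ligand charges: each chloride is −1; each isothiocyanate is −1; each hydroxide is −1. With an overall charge of −4 the chromium centre must be in the +2 oxidation state. Group 6 minus oxidation state 2 gives a d⁴ configuration. Chloride, hydroxide, and isothiocyanate are weak-field ligands for a first-row metal, so the complex is high-spin. The t₂g³e_g¹ (high-spin) configuration has an unevenly filled e_g set; the Jahn–Teller theorem predicts a tetragonal distortion (typically axial elongation) to lift the degeneracy.

[CrCl₃(NCS)(OH)₂]⁴−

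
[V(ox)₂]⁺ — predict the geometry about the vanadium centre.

Each oxalate is −2; balancing the +1 overall charge requires V(V).
Group 5 minus oxidation state 5 gives a d⁰ configuration.
Counting donor atoms: 2×oxalate (bidentate) → 4 donors. Coordination number = 4.
A d⁰ ion has no crystal-field stabilisation preference between square planar and tetrahedral, so four ligands adopt the sterically favoured tetrahedral geometry.

tetrahedral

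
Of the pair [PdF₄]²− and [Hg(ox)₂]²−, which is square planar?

For [PdF₄]²−: Ligand charges: each fluoride is −1. With an overall charge of −2 the palladium centre must be in the +2 oxidation state. Palladium is a group-10 element; Pd(II) is therefore d⁸. A 4d d⁸ ion has a large crystal-field splitting; square planar leaves the high-energy d_{x²−y²} orbital empty and maximises CFSE. → square planar.
For [Hg(ox)₂]²−: Ligand charges: each oxalate is −2. With an overall charge of −2 the mercury centre must be in the +2 oxidation state. Mercury is a group-12 element; Hg(II) is therefore d¹⁰. A d¹⁰ ion has no crystal-field stabilisation preference between square planar and tetrahedral, so four ligands adopt the sterically favoured tetrahedral geometry. → tetrahedral.

[PdF₄]²−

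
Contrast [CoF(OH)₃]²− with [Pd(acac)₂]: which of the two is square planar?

[Pd(acac)₂]

For [CoF(OH)₃]²−: Ligand charges: each fluoride is −1; each hydroxide is −1. With an overall charge of −2 the cobalt centre must be in the +2 oxidation state. Co sits in group 9, so the d-electron count is 9 − 2 = 7. For a high-spin 3d d⁷ ion with weak-field ligands the small Δₜ gives little square-planar CFSE advantage, so four ligands adopt the sterically favoured tetrahedral geometry. → tetrahedral.
For [Pd(acac)₂]: Ligand charges: each acetylacetonate is −1. With an overall charge of 0 the palladium centre must be in the +2 oxidation state. Pd sits in group 10, so the d-electron count is 10 − 2 = 8. A 4d d⁸ ion has a large crystal-field splitting; square planar leaves the high-energy d_{x²−y²} orbital empty and maximises CFSE. → square planar.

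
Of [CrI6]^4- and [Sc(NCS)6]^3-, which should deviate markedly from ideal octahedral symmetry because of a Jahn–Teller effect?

[CrI6]^4-

[CrI6]^4-: Ligand charges: each iodide is −1. With an overall charge of −4 the chromium centre must be in the +2 oxidation state. Cr sits in group 6, so the d-electron count is 6 − 2 = 4. Iodide is a weak-field ligand for a first-row metal, so the complex is high-spin. The t₂g³e_g¹ (high-spin) configuration has an unevenly filled e_g set; the Jahn–Teller theorem predicts a tetragonal distortion (typically axial elongation) to lift the degeneracy.
[Sc(NCS)6]^3-: Each isothiocyanate is −1; balancing the −3 overall charge requires Sc(III). Scandium is a group-3 element; Sc(III) is therefore d⁰. The d⁰ configuration leaves the e_g set evenly filled (or empty) — no strong Jahn–Teller driving force.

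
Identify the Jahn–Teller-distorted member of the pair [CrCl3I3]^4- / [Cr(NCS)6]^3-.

[CrCl3I3]^4-

[CrCl3I3]^4-: Ligand charges: each chloride is −1; each iodide is −1. With an overall charge of −4 the chromium centre must be in the +2 oxidation state. Chromium is a group-6 element; Cr(II) is therefore d⁴. Chloride and iodide are weak-field ligands for a first-row metal, so the complex is high-spin. The t₂g³e_g¹ (high-spin) configuration has an unevenly filled e_g set; the Jahn–Teller theorem predicts a tetragonal distortion (typically axial elongation) to lift the degeneracy.
[Cr(NCS)6]^3-: Ligand charges: each isothiocyanate is −1. With an overall charge of −3 the chromium centre must be in the +3 oxidation state. Group 6 minus oxidation state 3 gives a d³ configuration. The d³ configuration leaves the e_g set evenly filled (or empty) — no strong Jahn–Teller driving force.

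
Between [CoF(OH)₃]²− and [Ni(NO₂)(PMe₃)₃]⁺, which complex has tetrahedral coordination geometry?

[CoF(OH)₃]²−

For [CoF(OH)₃]²−: Summing ligand charges against the −2 overall charge gives an oxidation state of +2 for cobalt. Cobalt is a group-9 element; Co(II) is therefore d⁷. For a high-spin 3d d⁷ ion with weak-field ligands the small Δₜ gives little square-planar CFSE advantage, so four ligands adopt the sterically favoured tetrahedral geometry. → tetrahedral.
For [Ni(NO₂)(PMe₃)₃]⁺: Ligand charges: each nitro (N-bound nitrite) is −1; trimethylphosphine is neutral. With an overall charge of +1 the nickel centre must be in the +2 oxidation state. Ni sits in group 10, so the d-electron count is 10 − 2 = 8. Nitro (N-bound nitrite) and trimethylphosphine are strong-field ligands (high in the spectrochemical series). A 3d d⁸ ion with strong-field ligands gains enough CFSE to favour square planar over tetrahedral. → square planar.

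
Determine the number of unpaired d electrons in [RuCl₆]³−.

1 unpaired electron

Summing ligand charges against the −3 overall charge gives an oxidation state of +3 for ruthenium.
Ru sits in group 8, so the d-electron count is 8 − 3 = 5.
The spin state decides the count: a 4d ion has a large Δₒ and is invariably low-spin.
An octahedral low-spin d⁵ ion is t₂g⁵e_g⁰, giving 1 unpaired electron.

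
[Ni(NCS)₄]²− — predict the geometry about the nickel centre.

tetrahedral

Summing ligand charges against the −2 overall charge gives an oxidation state of +2 for nickel.
Nickel is a group-10 element; Ni(II) is therefore d⁸.
With 4 monodentate ligands the coordination number is 4.
Isothiocyanate is a weak-field ligand.
With weak-field ligands the CFSE gain from square planar is small, so a 3d d⁸ ion takes the sterically preferred tetrahedral geometry.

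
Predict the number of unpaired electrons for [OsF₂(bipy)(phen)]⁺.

1 unpaired electron

Each fluoride is −1; 2,2′-bipyridine is neutral; 1,10-phenanthroline is neutral; balancing the +1 overall charge requires Os(III).
Os sits in group 8, so the d-electron count is 8 − 3 = 5.
Counting donor atoms: 2×fluoride (monodentate) → 2 donors; 1×2,2′-bipyridine (bidentate) → 2 donors; 1×1,10-phenanthroline (bidentate) → 2 donors. Coordination number = 6.
The spin state decides the count: a 5d ion has a large Δₒ and is invariably low-spin.
An octahedral low-spin d⁵ ion is t₂g⁵e_g⁰, giving 1 unpaired electron.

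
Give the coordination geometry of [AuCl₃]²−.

Ligand charges: each chloride is −1. With an overall charge of −2 the gold centre must be in the +1 oxidation state.
Group 11 minus oxidation state 1 gives a d¹⁰ configuration.
Coordination number: 3.
Three ligands around a d¹⁰ centre minimise repulsion in a trigonal-planar arrangement.

trigonal planar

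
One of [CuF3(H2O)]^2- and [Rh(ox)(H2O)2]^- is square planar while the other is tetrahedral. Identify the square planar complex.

For [CuF3(H2O)]^2-: Summing ligand charges against the −2 overall charge gives an oxidation state of +1 for copper. Group 11 minus oxidation state 1 gives a d¹⁰ configuration. A d¹⁰ ion has no crystal-field stabilisation preference between square planar and tetrahedral, so four ligands adopt the sterically favoured tetrahedral geometry. → tetrahedral.
For [Rh(ox)(H2O)2]^-: Summing ligand charges against the −1 overall charge gives an oxidation state of +1 for rhodium. Rhodium is a group-9 element; Rh(I) is therefore d⁸. A 4d d⁸ ion has a large crystal-field splitting; square planar leaves the high-energy d_{x²−y²} orbital empty and maximises CFSE. → square planar.

[Rh(ox)(H2O)2]^-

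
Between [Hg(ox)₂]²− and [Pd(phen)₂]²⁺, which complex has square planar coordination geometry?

For [Hg(ox)₂]²−: Ligand charges: each oxalate is −2. With an overall charge of −2 the mercury centre must be in the +2 oxidation state. Mercury is a group-12 element; Hg(II) is therefore d¹⁰. A d¹⁰ ion has no crystal-field stabilisation preference between square planar and tetrahedral, so four ligands adopt the sterically favoured tetrahedral geometry. → tetrahedral.
For [Pd(phen)₂]²⁺: 1,10-phenanthroline is neutral; balancing the +2 overall charge requires Pd(II). Palladium is a group-10 element; Pd(II) is therefore d⁸. A 4d d⁸ ion has a large crystal-field splitting; square planar leaves the high-energy d_{x²−y²} orbital empty and maximises CFSE. → square planar.

[Pd(phen)₂]²⁺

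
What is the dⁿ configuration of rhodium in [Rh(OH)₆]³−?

d⁶

Ligand charges: each hydroxide is −1. With an overall charge of −3 the rhodium centre must be in the +3 oxidation state.
Group 9 minus oxidation state 3 gives a d⁶ configuration.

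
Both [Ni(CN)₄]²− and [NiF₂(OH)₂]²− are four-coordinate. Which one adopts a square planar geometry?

[Ni(CN)₄]²−

For [Ni(CN)₄]²−: Ligand charges: each cyanide is −1. With an overall charge of −2 the nickel centre must be in the +2 oxidation state. Group 10 minus oxidation state 2 gives a d⁸ configuration. Cyanide is a strong-field ligand (high in the spectrochemical series). A 3d d⁸ ion with strong-field ligands gains enough CFSE to favour square planar over tetrahedral. → square planar.
For [NiF₂(OH)₂]²−: Each fluoride is −1; each hydroxide is −1; balancing the −2 overall charge requires Ni(II). Nickel is a group-10 element; Ni(II) is therefore d⁸. Fluoride and hydroxide are weak-field ligands. With weak-field ligands the CFSE gain from square planar is small, so a 3d d⁸ ion takes the sterically preferred tetrahedral geometry. → tetrahedral.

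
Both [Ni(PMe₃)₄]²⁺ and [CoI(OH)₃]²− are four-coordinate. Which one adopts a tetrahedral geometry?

[CoI(OH)₃]²−

For [Ni(PMe₃)₄]²⁺: Ligand charges: trimethylphosphine is neutral. With an overall charge of +2 the nickel centre must be in the +2 oxidation state. Ni sits in group 10, so the d-electron count is 10 − 2 = 8. Trimethylphosphine is a strong-field ligand (high in the spectrochemical series). A 3d d⁸ ion with strong-field ligands gains enough CFSE to favour square planar over tetrahedral. → square planar.
For [CoI(OH)₃]²−: Ligand charges: each iodide is −1; each hydroxide is −1. With an overall charge of −2 the cobalt centre must be in the +2 oxidation state. Co sits in group 9, so the d-electron count is 9 − 2 = 7. For a high-spin 3d d⁷ ion with weak-field ligands the small Δₜ gives little square-planar CFSE advantage, so four ligands adopt the sterically favoured tetrahedral geometry. → tetrahedral.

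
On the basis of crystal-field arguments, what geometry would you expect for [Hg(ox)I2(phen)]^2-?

octahedral

Each oxalate is −2; each iodide is −1; 1,10-phenanthroline is neutral; balancing the −2 overall charge requires Hg(II).
Hg sits in group 12, so the d-electron count is 12 − 2 = 10.
Counting donor atoms: 1×oxalate (bidentate) → 2 donors; 2×iodide (monodentate) → 2 donors; 1×1,10-phenanthroline (bidentate) → 2 donors. Coordination number = 6.
Six donors around a single metal centre give an octahedral coordination sphere.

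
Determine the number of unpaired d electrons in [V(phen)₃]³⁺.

2 unpaired electrons

1,10-phenanthroline is neutral; balancing the +3 overall charge requires V(III).
V sits in group 5, so the d-electron count is 5 − 3 = 2.
Counting donor atoms: 3×1,10-phenanthroline (bidentate) → 6 donors. Coordination number = 6.
In an octahedral field the d² configuration is t₂g²e_g⁰ (only one arrangement possible), giving 2 unpaired electrons.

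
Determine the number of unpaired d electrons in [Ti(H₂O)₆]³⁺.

1 unpaired electron

Water is neutral; balancing the +3 overall charge requires Ti(III).
Titanium is a group-4 element; Ti(III) is therefore d¹.
In an octahedral field the d¹ configuration is t₂g¹e_g⁰ (only one arrangement possible), giving 1 unpaired electron.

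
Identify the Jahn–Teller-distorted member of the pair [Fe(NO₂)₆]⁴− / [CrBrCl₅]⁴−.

[CrBrCl₅]⁴−

[Fe(NO₂)₆]⁴−: Ligand charges: each nitro (N-bound nitrite) is −1. With an overall charge of −4 the iron centre must be in the +2 oxidation state. Fe sits in group 8, so the d-electron count is 8 − 2 = 6. Nitro (N-bound nitrite) is a strong-field ligand (high in the spectrochemical series) for a first-row metal, so the complex is low-spin. The d⁶ configuration leaves the e_g set evenly filled (or empty) — no strong Jahn–Teller driving force.
[CrBrCl₅]⁴−: Each bromide is −1; each chloride is −1; balancing the −4 overall charge requires Cr(II). Group 6 minus oxidation state 2 gives a d⁴ configuration. Bromide and chloride are weak-field ligands for a first-row metal, so the complex is high-spin. The t₂g³e_g¹ (high-spin) configuration has an unevenly filled e_g set; the Jahn–Teller theorem predicts a tetragonal distortion (typically axial elongation) to lift the degeneracy.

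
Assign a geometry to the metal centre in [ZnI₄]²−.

Summing ligand charges against the −2 overall charge gives an oxidation state of +2 for zinc.
Group 12 minus oxidation state 2 gives a d¹⁰ configuration.
Coordination number: 4.
A d¹⁰ ion has no crystal-field stabilisation preference between square planar and tetrahedral, so four ligands adopt the sterically favoured tetrahedral geometry.

tetrahedral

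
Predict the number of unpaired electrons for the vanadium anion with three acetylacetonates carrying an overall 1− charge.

3

Each acetylacetonate is −1; balancing the −1 overall charge requires V(II).
V sits in group 5, so the d-electron count is 5 − 2 = 3.
Counting donor atoms: 3×acetylacetonate (bidentate) → 6 donors. Coordination number = 6.
In an octahedral field the d³ configuration is t₂g³e_g⁰ (only one arrangement possible), giving 3 unpaired electrons.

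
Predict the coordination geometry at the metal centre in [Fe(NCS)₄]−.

tetrahedral

Summing ligand charges against the −1 overall charge gives an oxidation state of +3 for iron.
Fe sits in group 8, so the d-electron count is 8 − 3 = 5.
With 4 monodentate ligands the coordination number is 4.
Isothiocyanate is a weak-field ligand.
A high-spin d⁵ ion has zero CFSE in either geometry, so four ligands adopt the sterically favoured tetrahedral geometry.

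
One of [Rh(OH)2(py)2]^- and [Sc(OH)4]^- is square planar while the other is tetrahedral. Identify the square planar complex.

For [Rh(OH)2(py)2]^-: Each hydroxide is −1; pyridine is neutral; balancing the −1 overall charge requires Rh(I). Rhodium is a group-9 element; Rh(I) is therefore d⁸. A 4d d⁸ ion has a large crystal-field splitting; square planar leaves the high-energy d_{x²−y²} orbital empty and maximises CFSE. → square planar.
For [Sc(OH)4]^-: Ligand charges: each hydroxide is −1. With an overall charge of −1 the scandium centre must be in the +3 oxidation state. Scandium is a group-3 element; Sc(III) is therefore d⁰. A d⁰ ion has no crystal-field stabilisation preference between square planar and tetrahedral, so four ligands adopt the sterically favoured tetrahedral geometry. → tetrahedral.

[Rh(OH)2(py)2]^-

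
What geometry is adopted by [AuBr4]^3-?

tetrahedral

Summing ligand charges against the −3 overall charge gives an oxidation state of +1 for gold.
Gold is a group-11 element; Au(I) is therefore d¹⁰.
Coordination number: 4.
A d¹⁰ ion has no crystal-field stabilisation preference between square planar and tetrahedral, so four ligands adopt the sterically favoured tetrahedral geometry.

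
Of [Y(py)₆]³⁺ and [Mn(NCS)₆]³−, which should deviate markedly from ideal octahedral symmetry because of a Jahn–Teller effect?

[Y(py)₆]³⁺: Pyridine is neutral; balancing the +3 overall charge requires Y(III). Group 3 minus oxidation state 3 gives a d⁰ configuration. The d⁰ configuration leaves the e_g set evenly filled (or empty) — no strong Jahn–Teller driving force.
[Mn(NCS)₆]³−: Summing ligand charges against the −3 overall charge gives an oxidation state of +3 for manganese. Group 7 minus oxidation state 3 gives a d⁴ configuration. Isothiocyanate is a weak-field ligand for a first-row metal, so the complex is high-spin. The t₂g³e_g¹ (high-spin) configuration has an unevenly filled e_g set; the Jahn–Teller theorem predicts a tetragonal distortion (typically axial elongation) to lift the degeneracy.

[Mn(NCS)₆]³−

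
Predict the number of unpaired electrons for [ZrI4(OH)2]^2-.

Each iodide is −1; each hydroxide is −1; balancing the −2 overall charge requires Zr(IV).
Zr sits in group 4, so the d-electron count is 4 − 4 = 0.
In an octahedral field the d⁰ configuration is t₂g⁰e_g⁰, giving 0 unpaired electrons.

0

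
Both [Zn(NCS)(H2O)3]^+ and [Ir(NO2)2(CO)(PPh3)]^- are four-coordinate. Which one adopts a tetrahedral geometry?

For [Zn(NCS)(H2O)3]^+: Ligand charges: each isothiocyanate is −1; water is neutral. With an overall charge of +1 the zinc centre must be in the +2 oxidation state. Group 12 minus oxidation state 2 gives a d¹⁰ configuration. A d¹⁰ ion has no crystal-field stabilisation preference between square planar and tetrahedral, so four ligands adopt the sterically favoured tetrahedral geometry. → tetrahedral.
For [Ir(NO2)2(CO)(PPh3)]^-: Summing ligand charges against the −1 overall charge gives an oxidation state of +1 for iridium. Group 9 minus oxidation state 1 gives a d⁸ configuration. A 5d d⁸ ion has a large crystal-field splitting; square planar leaves the high-energy d_{x²−y²} orbital empty and maximises CFSE. → square planar.

[Zn(NCS)(H2O)3]^+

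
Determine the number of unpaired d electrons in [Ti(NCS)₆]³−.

1

Ligand charges: each isothiocyanate is −1. With an overall charge of −3 the titanium centre must be in the +3 oxidation state.
Ti sits in group 4, so the d-electron count is 4 − 3 = 1.
In an octahedral field the d¹ configuration is t₂g¹e_g⁰ (only one arrangement possible), giving 1 unpaired electron.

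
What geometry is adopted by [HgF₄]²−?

tetrahedral

Summing ligand charges against the −2 overall charge gives an oxidation state of +2 for mercury.
Hg sits in group 12, so the d-electron count is 12 − 2 = 10.
With 4 monodentate ligands the coordination number is 4.
A d¹⁰ ion has no crystal-field stabilisation preference between square planar and tetrahedral, so four ligands adopt the sterically favoured tetrahedral geometry.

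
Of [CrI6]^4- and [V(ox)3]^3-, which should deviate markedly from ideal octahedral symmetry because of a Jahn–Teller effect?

[CrI6]^4-

[CrI6]^4-: Each iodide is −1; balancing the −4 overall charge requires Cr(II). Chromium is a group-6 element; Cr(II) is therefore d⁴. Iodide is a weak-field ligand for a first-row metal, so the complex is high-spin. The t₂g³e_g¹ (high-spin) configuration has an unevenly filled e_g set; the Jahn–Teller theorem predicts a tetragonal distortion (typically axial elongation) to lift the degeneracy.
[V(ox)3]^3-: Each oxalate is −2; balancing the −3 overall charge requires V(III). Vanadium is a group-5 element; V(III) is therefore d². The d² configuration leaves the e_g set evenly filled (or empty) — no strong Jahn–Teller driving force.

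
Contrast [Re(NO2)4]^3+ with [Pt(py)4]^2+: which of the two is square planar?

[Pt(py)4]^2+

For [Re(NO2)4]^3+: Each nitro (N-bound nitrite) is −1; balancing the +3 overall charge requires Re(VII). Re sits in group 7, so the d-electron count is 7 − 7 = 0. A d⁰ ion has no crystal-field stabilisation preference between square planar and tetrahedral, so four ligands adopt the sterically favoured tetrahedral geometry. → tetrahedral.
For [Pt(py)4]^2+: Ligand charges: pyridine is neutral. With an overall charge of +2 the platinum centre must be in the +2 oxidation state. Pt sits in group 10, so the d-electron count is 10 − 2 = 8. A 5d d⁸ ion has a large crystal-field splitting; square planar leaves the high-energy d_{x²−y²} orbital empty and maximises CFSE. → square planar.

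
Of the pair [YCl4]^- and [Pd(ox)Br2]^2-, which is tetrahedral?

[YCl4]^-

For [YCl4]^-: Ligand charges: each chloride is −1. With an overall charge of −1 the yttrium centre must be in the +3 oxidation state. Group 3 minus oxidation state 3 gives a d⁰ configuration. A d⁰ ion has no crystal-field stabilisation preference between square planar and tetrahedral, so four ligands adopt the sterically favoured tetrahedral geometry. → tetrahedral.
For [Pd(ox)Br2]^2-: Summing ligand charges against the −2 overall charge gives an oxidation state of +2 for palladium. Pd sits in group 10, so the d-electron count is 10 − 2 = 8. A 4d d⁸ ion has a large crystal-field splitting; square planar leaves the high-energy d_{x²−y²} orbital empty and maximises CFSE. → square planar.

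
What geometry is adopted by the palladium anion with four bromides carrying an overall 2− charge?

square planar

Ligand charges: each bromide is −1. With an overall charge of −2 the palladium centre must be in the +2 oxidation state.
Pd sits in group 10, so the d-electron count is 10 − 2 = 8.
Coordination number: 4.
A 4d d⁸ ion has a large crystal-field splitting; square planar leaves the high-energy d_{x²−y²} orbital empty and maximises CFSE.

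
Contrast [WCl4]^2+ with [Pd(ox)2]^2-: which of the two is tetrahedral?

For [WCl4]^2+: Ligand charges: each chloride is −1. With an overall charge of +2 the tungsten centre must be in the +6 oxidation state. Tungsten is a group-6 element; W(VI) is therefore d⁰. A d⁰ ion has no crystal-field stabilisation preference between square planar and tetrahedral, so four ligands adopt the sterically favoured tetrahedral geometry. → tetrahedral.
For [Pd(ox)2]^2-: Ligand charges: each oxalate is −2. With an overall charge of −2 the palladium centre must be in the +2 oxidation state. Pd sits in group 10, so the d-electron count is 10 − 2 = 8. A 4d d⁸ ion has a large crystal-field splitting; square planar leaves the high-energy d_{x²−y²} orbital empty and maximises CFSE. → square planar.

[WCl4]^2+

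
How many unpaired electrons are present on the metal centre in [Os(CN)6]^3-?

Ligand charges: each cyanide is −1. With an overall charge of −3 the osmium centre must be in the +3 oxidation state.
Os sits in group 8, so the d-electron count is 8 − 3 = 5.
The spin state decides the count: a 5d ion has a large Δₒ and is invariably low-spin.
An octahedral low-spin d⁵ ion is t₂g⁵e_g⁰, giving 1 unpaired electron.

1 unpaired electron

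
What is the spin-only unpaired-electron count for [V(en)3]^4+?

Ethylenediamine is neutral; balancing the +4 overall charge requires V(IV).
V sits in group 5, so the d-electron count is 5 − 4 = 1.
Counting donor atoms: 3×ethylenediamine (bidentate) → 6 donors. Coordination number = 6.
In an octahedral field the d¹ configuration is t₂g¹e_g⁰ (only one arrangement possible), giving 1 unpaired electron.

1 unpaired electron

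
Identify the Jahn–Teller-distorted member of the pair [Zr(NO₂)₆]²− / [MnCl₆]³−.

[MnCl₆]³−

[Zr(NO₂)₆]²−: Each nitro (N-bound nitrite) is −1; balancing the −2 overall charge requires Zr(IV). Group 4 minus oxidation state 4 gives a d⁰ configuration. The d⁰ configuration leaves the e_g set evenly filled (or empty) — no strong Jahn–Teller driving force.
[MnCl₆]³−: Each chloride is −1; balancing the −3 overall charge requires Mn(III). Manganese is a group-7 element; Mn(III) is therefore d⁴. Chloride is a weak-field ligand for a first-row metal, so the complex is high-spin. The t₂g³e_g¹ (high-spin) configuration has an unevenly filled e_g set; the Jahn–Teller theorem predicts a tetragonal distortion (typically axial elongation) to lift the degeneracy.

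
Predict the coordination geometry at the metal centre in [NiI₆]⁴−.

octahedral

Summing ligand charges against the −4 overall charge gives an oxidation state of +2 for nickel.
Ni sits in group 10, so the d-electron count is 10 − 2 = 8.
Coordination number: 6.
Six donors around a single metal centre give an octahedral coordination sphere.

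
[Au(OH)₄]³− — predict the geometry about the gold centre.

tetrahedral

Ligand charges: each hydroxide is −1. With an overall charge of −3 the gold centre must be in the +1 oxidation state.
Gold is a group-11 element; Au(I) is therefore d¹⁰.
With 4 monodentate ligands the coordination number is 4.
A d¹⁰ ion has no crystal-field stabilisation preference between square planar and tetrahedral, so four ligands adopt the sterically favoured tetrahedral geometry.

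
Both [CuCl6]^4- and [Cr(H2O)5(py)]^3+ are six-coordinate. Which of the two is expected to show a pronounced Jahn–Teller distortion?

[CuCl6]^4-

[CuCl6]^4-: Ligand charges: each chloride is −1. With an overall charge of −4 the copper centre must be in the +2 oxidation state. Group 11 minus oxidation state 2 gives a d⁹ configuration. The t₂g⁶e_g³ configuration has an unevenly filled e_g set; the Jahn–Teller theorem predicts a tetragonal distortion (typically axial elongation) to lift the degeneracy.
[Cr(H2O)5(py)]^3+: Water is neutral; pyridine is neutral; balancing the +3 overall charge requires Cr(III). Chromium is a group-6 element; Cr(III) is therefore d³. The d³ configuration leaves the e_g set evenly filled (or empty) — no strong Jahn–Teller driving force.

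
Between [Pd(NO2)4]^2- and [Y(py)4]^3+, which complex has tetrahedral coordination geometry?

For [Pd(NO2)4]^2-: Summing ligand charges against the −2 overall charge gives an oxidation state of +2 for palladium. Palladium is a group-10 element; Pd(II) is therefore d⁸. A 4d d⁸ ion has a large crystal-field splitting; square planar leaves the high-energy d_{x²−y²} orbital empty and maximises CFSE. → square planar.
For [Y(py)4]^3+: Ligand charges: pyridine is neutral. With an overall charge of +3 the yttrium centre must be in the +3 oxidation state. Group 3 minus oxidation state 3 gives a d⁰ configuration. A d⁰ ion has no crystal-field stabilisation preference between square planar and tetrahedral, so four ligands adopt the sterically favoured tetrahedral geometry. → tetrahedral.

[Y(py)4]^3+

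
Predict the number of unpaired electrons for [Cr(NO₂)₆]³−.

Summing ligand charges against the −3 overall charge gives an oxidation state of +3 for chromium.
Group 6 minus oxidation state 3 gives a d³ configuration.
In an octahedral field the d³ configuration is t₂g³e_g⁰ (only one arrangement possible), giving 3 unpaired electrons.

3 unpaired electrons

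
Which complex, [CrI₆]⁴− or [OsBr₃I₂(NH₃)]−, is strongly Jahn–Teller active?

[CrI₆]⁴−: Each iodide is −1; balancing the −4 overall charge requires Cr(II). Group 6 minus oxidation state 2 gives a d⁴ configuration. Iodide is a weak-field ligand for a first-row metal, so the complex is high-spin. The t₂g³e_g¹ (high-spin) configuration has an unevenly filled e_g set; the Jahn–Teller theorem predicts a tetragonal distortion (typically axial elongation) to lift the degeneracy.
[OsBr₃I₂(NH₃)]−: Each bromide is −1; each iodide is −1; ammonia is neutral; balancing the −1 overall charge requires Os(IV). Group 8 minus oxidation state 4 gives a d⁴ configuration. A 5d ion has a large Δₒ and is invariably low-spin. The d⁴ configuration leaves the e_g set evenly filled (or empty) — no strong Jahn–Teller driving force.

[CrI₆]⁴−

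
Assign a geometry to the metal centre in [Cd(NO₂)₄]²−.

Ligand charges: each nitro (N-bound nitrite) is −1. With an overall charge of −2 the cadmium centre must be in the +2 oxidation state.
Cadmium is a group-12 element; Cd(II) is therefore d¹⁰.
With 4 monodentate ligands the coordination number is 4.
A d¹⁰ ion has no crystal-field stabilisation preference between square planar and tetrahedral, so four ligands adopt the sterically favoured tetrahedral geometry.

tetrahedral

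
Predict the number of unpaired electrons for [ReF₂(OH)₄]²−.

3 unpaired electrons

Summing ligand charges against the −2 overall charge gives an oxidation state of +4 for rhenium.
Re sits in group 7, so the d-electron count is 7 − 4 = 3.
In an octahedral field the d³ configuration is t₂g³e_g⁰ (only one arrangement possible), giving 3 unpaired electrons.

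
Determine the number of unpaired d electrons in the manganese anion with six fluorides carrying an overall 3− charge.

4 unpaired electrons

Each fluoride is −1; balancing the −3 overall charge requires Mn(III).
Manganese is a group-7 element; Mn(III) is therefore d⁴.
The spin state decides the count: Fluoride is a weak-field ligand for a first-row metal, so the complex is high-spin.
An octahedral high-spin d⁴ ion is t₂g³e_g¹, giving 4 unpaired electrons.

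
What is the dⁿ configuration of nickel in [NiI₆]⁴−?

d⁸

Each iodide is −1; balancing the −4 overall charge requires Ni(II).
Nickel is a group-10 element; Ni(II) is therefore d⁸.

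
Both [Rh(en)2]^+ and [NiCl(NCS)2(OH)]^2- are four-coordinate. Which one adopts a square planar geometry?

For [Rh(en)2]^+: Ligand charges: ethylenediamine is neutral. With an overall charge of +1 the rhodium centre must be in the +1 oxidation state. Group 9 minus oxidation state 1 gives a d⁸ configuration. A 4d d⁸ ion has a large crystal-field splitting; square planar leaves the high-energy d_{x²−y²} orbital empty and maximises CFSE. → square planar.
For [NiCl(NCS)2(OH)]^2-: Summing ligand charges against the −2 overall charge gives an oxidation state of +2 for nickel. Ni sits in group 10, so the d-electron count is 10 − 2 = 8. Chloride, hydroxide, and isothiocyanate are weak-field ligands. With weak-field ligands the CFSE gain from square planar is small, so a 3d d⁸ ion takes the sterically preferred tetrahedral geometry. → tetrahedral.

[Rh(en)2]^+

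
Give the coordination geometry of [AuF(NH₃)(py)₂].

Ligand charges: each fluoride is −1; ammonia is neutral; pyridine is neutral. With an overall charge of 0 the gold centre must be in the +1 oxidation state.
Group 11 minus oxidation state 1 gives a d¹⁰ configuration.
Coordination number: 4.
A d¹⁰ ion has no crystal-field stabilisation preference between square planar and tetrahedral, so four ligands adopt the sterically favoured tetrahedral geometry.

tetrahedral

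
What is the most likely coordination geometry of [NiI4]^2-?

tetrahedral

Each iodide is −1; balancing the −2 overall charge requires Ni(II).
Group 10 minus oxidation state 2 gives a d⁸ configuration.
Coordination number: 4.
Iodide is a weak-field ligand.
With weak-field ligands the CFSE gain from square planar is small, so a 3d d⁸ ion takes the sterically preferred tetrahedral geometry.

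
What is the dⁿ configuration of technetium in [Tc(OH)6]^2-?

d³

Each hydroxide is −1; balancing the −2 overall charge requires Tc(IV).
Technetium is a group-7 element; Tc(IV) is therefore d³.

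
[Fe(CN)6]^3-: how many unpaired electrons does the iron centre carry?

Ligand charges: each cyanide is −1. With an overall charge of −3 the iron centre must be in the +3 oxidation state.
Fe sits in group 8, so the d-electron count is 8 − 3 = 5.
The spin state decides the count: Cyanide is a strong-field ligand (high in the spectrochemical series) for a first-row metal, so the complex is low-spin.
An octahedral low-spin d⁵ ion is t₂g⁵e_g⁰, giving 1 unpaired electron.

1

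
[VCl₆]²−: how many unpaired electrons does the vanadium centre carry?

Each chloride is −1; balancing the −2 overall charge requires V(IV).
V sits in group 5, so the d-electron count is 5 − 4 = 1.
In an octahedral field the d¹ configuration is t₂g¹e_g⁰ (only one arrangement possible), giving 1 unpaired electron.

1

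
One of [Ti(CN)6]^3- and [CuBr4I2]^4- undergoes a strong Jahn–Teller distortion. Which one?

[CuBr4I2]^4-

[Ti(CN)6]^3-: Summing ligand charges against the −3 overall charge gives an oxidation state of +3 for titanium. Group 4 minus oxidation state 3 gives a d¹ configuration. The d¹ configuration leaves the e_g set evenly filled (or empty) — no strong Jahn–Teller driving force.
[CuBr4I2]^4-: Ligand charges: each bromide is −1; each iodide is −1. With an overall charge of −4 the copper centre must be in the +2 oxidation state. Cu sits in group 11, so the d-electron count is 11 − 2 = 9. The t₂g⁶e_g³ configuration has an unevenly filled e_g set; the Jahn–Teller theorem predicts a tetragonal distortion (typically axial elongation) to lift the degeneracy.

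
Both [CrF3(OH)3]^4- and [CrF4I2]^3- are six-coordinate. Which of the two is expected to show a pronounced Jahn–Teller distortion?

[CrF3(OH)3]^4-

[CrF3(OH)3]^4-: Summing ligand charges against the −4 overall charge gives an oxidation state of +2 for chromium. Cr sits in group 6, so the d-electron count is 6 − 2 = 4. Fluoride and hydroxide are weak-field ligands for a first-row metal, so the complex is high-spin. The t₂g³e_g¹ (high-spin) configuration has an unevenly filled e_g set; the Jahn–Teller theorem predicts a tetragonal distortion (typically axial elongation) to lift the degeneracy.
[CrF4I2]^3-: Ligand charges: each fluoride is −1; each iodide is −1. With an overall charge of −3 the chromium centre must be in the +3 oxidation state. Chromium is a group-6 element; Cr(III) is therefore d³. The d³ configuration leaves the e_g set evenly filled (or empty) — no strong Jahn–Teller driving force.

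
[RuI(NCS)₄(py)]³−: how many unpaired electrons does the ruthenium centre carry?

Each iodide is −1; each isothiocyanate is −1; pyridine is neutral; balancing the −3 overall charge requires Ru(II).
Group 8 minus oxidation state 2 gives a d⁶ configuration.
The spin state decides the count: a 4d ion has a large Δₒ and is invariably low-spin.
An octahedral low-spin d⁶ ion is t₂g⁶e_g⁰, giving 0 unpaired electrons.

0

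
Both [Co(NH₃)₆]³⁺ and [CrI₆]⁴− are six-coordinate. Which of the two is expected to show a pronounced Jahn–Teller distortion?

[Co(NH₃)₆]³⁺: Summing ligand charges against the +3 overall charge gives an oxidation state of +3 for cobalt. Co sits in group 9, so the d-electron count is 9 − 3 = 6. Co(III) has an exceptionally large octahedral splitting and is low-spin with essentially every ligand except fluoride. The d⁶ configuration leaves the e_g set evenly filled (or empty) — no strong Jahn–Teller driving force.
[CrI₆]⁴−: Each iodide is −1; balancing the −4 overall charge requires Cr(II). Chromium is a group-6 element; Cr(II) is therefore d⁴. Iodide is a weak-field ligand for a first-row metal, so the complex is high-spin. The t₂g³e_g¹ (high-spin) configuration has an unevenly filled e_g set; the Jahn–Teller theorem predicts a tetragonal distortion (typically axial elongation) to lift the degeneracy.

[CrI₆]⁴−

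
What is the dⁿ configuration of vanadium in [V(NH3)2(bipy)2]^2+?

Summing ligand charges against the +2 overall charge gives an oxidation state of +2 for vanadium.
Group 5 minus oxidation state 2 gives a d³ configuration.

d³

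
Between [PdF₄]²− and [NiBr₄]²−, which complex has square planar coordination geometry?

[PdF₄]²−

For [PdF₄]²−: Summing ligand charges against the −2 overall charge gives an oxidation state of +2 for palladium. Group 10 minus oxidation state 2 gives a d⁸ configuration. A 4d d⁸ ion has a large crystal-field splitting; square planar leaves the high-energy d_{x²−y²} orbital empty and maximises CFSE. → square planar.
For [NiBr₄]²−: Each bromide is −1; balancing the −2 overall charge requires Ni(II). Group 10 minus oxidation state 2 gives a d⁸ configuration. Bromide is a weak-field ligand. With weak-field ligands the CFSE gain from square planar is small, so a 3d d⁸ ion takes the sterically preferred tetrahedral geometry. → tetrahedral.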